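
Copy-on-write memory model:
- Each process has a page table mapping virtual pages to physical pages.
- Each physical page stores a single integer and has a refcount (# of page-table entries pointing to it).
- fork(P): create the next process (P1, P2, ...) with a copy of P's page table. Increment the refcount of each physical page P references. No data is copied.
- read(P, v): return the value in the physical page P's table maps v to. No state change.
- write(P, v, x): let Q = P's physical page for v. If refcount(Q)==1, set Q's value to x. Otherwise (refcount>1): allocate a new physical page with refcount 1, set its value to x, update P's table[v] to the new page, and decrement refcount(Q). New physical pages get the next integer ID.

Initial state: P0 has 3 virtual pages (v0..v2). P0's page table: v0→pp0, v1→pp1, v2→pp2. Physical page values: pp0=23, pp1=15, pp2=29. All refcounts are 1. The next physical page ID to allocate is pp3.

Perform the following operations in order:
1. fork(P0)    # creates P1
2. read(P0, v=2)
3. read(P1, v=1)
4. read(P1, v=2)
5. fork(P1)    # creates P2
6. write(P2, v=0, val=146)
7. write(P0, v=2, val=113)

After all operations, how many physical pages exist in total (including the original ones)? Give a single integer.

Op 1: fork(P0) -> P1. 3 ppages; refcounts: pp0:2 pp1:2 pp2:2
Op 2: read(P0, v2) -> 29. No state change.
Op 3: read(P1, v1) -> 15. No state change.
Op 4: read(P1, v2) -> 29. No state change.
Op 5: fork(P1) -> P2. 3 ppages; refcounts: pp0:3 pp1:3 pp2:3
Op 6: write(P2, v0, 146). refcount(pp0)=3>1 -> COPY to pp3. 4 ppages; refcounts: pp0:2 pp1:3 pp2:3 pp3:1
Op 7: write(P0, v2, 113). refcount(pp2)=3>1 -> COPY to pp4. 5 ppages; refcounts: pp0:2 pp1:3 pp2:2 pp3:1 pp4:1

Answer: 5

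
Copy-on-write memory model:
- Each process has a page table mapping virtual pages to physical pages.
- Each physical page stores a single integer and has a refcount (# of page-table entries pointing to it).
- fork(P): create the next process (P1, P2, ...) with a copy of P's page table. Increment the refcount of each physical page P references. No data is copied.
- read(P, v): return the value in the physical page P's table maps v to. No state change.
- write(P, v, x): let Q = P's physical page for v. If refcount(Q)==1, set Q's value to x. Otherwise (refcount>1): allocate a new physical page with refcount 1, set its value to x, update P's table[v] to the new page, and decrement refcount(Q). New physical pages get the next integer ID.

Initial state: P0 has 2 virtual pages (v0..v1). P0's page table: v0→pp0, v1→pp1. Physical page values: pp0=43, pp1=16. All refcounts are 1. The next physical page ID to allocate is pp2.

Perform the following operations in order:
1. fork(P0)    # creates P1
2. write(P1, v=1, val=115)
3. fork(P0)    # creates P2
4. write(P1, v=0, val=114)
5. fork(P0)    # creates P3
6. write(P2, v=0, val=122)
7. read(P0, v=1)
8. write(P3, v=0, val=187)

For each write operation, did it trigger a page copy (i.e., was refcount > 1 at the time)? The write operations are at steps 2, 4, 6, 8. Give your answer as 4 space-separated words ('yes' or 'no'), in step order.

Op 1: fork(P0) -> P1. 2 ppages; refcounts: pp0:2 pp1:2
Op 2: write(P1, v1, 115). refcount(pp1)=2>1 -> COPY to pp2. 3 ppages; refcounts: pp0:2 pp1:1 pp2:1
Op 3: fork(P0) -> P2. 3 ppages; refcounts: pp0:3 pp1:2 pp2:1
Op 4: write(P1, v0, 114). refcount(pp0)=3>1 -> COPY to pp3. 4 ppages; refcounts: pp0:2 pp1:2 pp2:1 pp3:1
Op 5: fork(P0) -> P3. 4 ppages; refcounts: pp0:3 pp1:3 pp2:1 pp3:1
Op 6: write(P2, v0, 122). refcount(pp0)=3>1 -> COPY to pp4. 5 ppages; refcounts: pp0:2 pp1:3 pp2:1 pp3:1 pp4:1
Op 7: read(P0, v1) -> 16. No state change.
Op 8: write(P3, v0, 187). refcount(pp0)=2>1 -> COPY to pp5. 6 ppages; refcounts: pp0:1 pp1:3 pp2:1 pp3:1 pp4:1 pp5:1

yes yes yes yes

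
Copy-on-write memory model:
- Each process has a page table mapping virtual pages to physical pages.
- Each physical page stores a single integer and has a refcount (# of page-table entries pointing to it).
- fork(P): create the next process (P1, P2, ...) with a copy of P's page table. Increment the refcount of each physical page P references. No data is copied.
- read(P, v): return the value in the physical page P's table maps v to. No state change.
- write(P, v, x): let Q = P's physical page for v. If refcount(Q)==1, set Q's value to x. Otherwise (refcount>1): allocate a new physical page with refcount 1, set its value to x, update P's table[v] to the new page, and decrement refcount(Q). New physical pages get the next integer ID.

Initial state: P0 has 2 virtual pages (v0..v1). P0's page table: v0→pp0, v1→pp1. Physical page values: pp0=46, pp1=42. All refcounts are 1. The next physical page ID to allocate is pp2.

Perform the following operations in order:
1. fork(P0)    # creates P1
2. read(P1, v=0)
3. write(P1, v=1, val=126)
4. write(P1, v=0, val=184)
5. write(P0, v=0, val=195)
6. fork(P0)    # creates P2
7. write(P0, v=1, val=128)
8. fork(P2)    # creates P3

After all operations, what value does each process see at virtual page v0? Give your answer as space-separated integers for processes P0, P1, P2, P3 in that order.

Answer: 195 184 195 195

Derivation:
Op 1: fork(P0) -> P1. 2 ppages; refcounts: pp0:2 pp1:2
Op 2: read(P1, v0) -> 46. No state change.
Op 3: write(P1, v1, 126). refcount(pp1)=2>1 -> COPY to pp2. 3 ppages; refcounts: pp0:2 pp1:1 pp2:1
Op 4: write(P1, v0, 184). refcount(pp0)=2>1 -> COPY to pp3. 4 ppages; refcounts: pp0:1 pp1:1 pp2:1 pp3:1
Op 5: write(P0, v0, 195). refcount(pp0)=1 -> write in place. 4 ppages; refcounts: pp0:1 pp1:1 pp2:1 pp3:1
Op 6: fork(P0) -> P2. 4 ppages; refcounts: pp0:2 pp1:2 pp2:1 pp3:1
Op 7: write(P0, v1, 128). refcount(pp1)=2>1 -> COPY to pp4. 5 ppages; refcounts: pp0:2 pp1:1 pp2:1 pp3:1 pp4:1
Op 8: fork(P2) -> P3. 5 ppages; refcounts: pp0:3 pp1:2 pp2:1 pp3:1 pp4:1
P0: v0 -> pp0 = 195
P1: v0 -> pp3 = 184
P2: v0 -> pp0 = 195
P3: v0 -> pp0 = 195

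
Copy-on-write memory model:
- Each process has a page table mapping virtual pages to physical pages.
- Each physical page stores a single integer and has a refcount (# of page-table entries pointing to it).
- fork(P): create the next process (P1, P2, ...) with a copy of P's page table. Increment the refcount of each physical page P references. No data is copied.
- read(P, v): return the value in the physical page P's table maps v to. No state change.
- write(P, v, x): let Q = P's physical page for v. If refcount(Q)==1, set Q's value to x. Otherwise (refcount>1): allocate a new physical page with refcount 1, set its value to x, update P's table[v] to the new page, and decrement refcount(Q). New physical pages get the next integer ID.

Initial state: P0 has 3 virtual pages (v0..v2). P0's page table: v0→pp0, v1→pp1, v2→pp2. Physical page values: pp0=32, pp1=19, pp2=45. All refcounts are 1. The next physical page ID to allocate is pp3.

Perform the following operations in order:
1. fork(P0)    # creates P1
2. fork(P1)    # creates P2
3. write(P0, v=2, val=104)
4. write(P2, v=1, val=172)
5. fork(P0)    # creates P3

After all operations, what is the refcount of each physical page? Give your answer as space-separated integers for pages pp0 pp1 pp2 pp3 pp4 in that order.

Answer: 4 3 2 2 1

Derivation:
Op 1: fork(P0) -> P1. 3 ppages; refcounts: pp0:2 pp1:2 pp2:2
Op 2: fork(P1) -> P2. 3 ppages; refcounts: pp0:3 pp1:3 pp2:3
Op 3: write(P0, v2, 104). refcount(pp2)=3>1 -> COPY to pp3. 4 ppages; refcounts: pp0:3 pp1:3 pp2:2 pp3:1
Op 4: write(P2, v1, 172). refcount(pp1)=3>1 -> COPY to pp4. 5 ppages; refcounts: pp0:3 pp1:2 pp2:2 pp3:1 pp4:1
Op 5: fork(P0) -> P3. 5 ppages; refcounts: pp0:4 pp1:3 pp2:2 pp3:2 pp4:1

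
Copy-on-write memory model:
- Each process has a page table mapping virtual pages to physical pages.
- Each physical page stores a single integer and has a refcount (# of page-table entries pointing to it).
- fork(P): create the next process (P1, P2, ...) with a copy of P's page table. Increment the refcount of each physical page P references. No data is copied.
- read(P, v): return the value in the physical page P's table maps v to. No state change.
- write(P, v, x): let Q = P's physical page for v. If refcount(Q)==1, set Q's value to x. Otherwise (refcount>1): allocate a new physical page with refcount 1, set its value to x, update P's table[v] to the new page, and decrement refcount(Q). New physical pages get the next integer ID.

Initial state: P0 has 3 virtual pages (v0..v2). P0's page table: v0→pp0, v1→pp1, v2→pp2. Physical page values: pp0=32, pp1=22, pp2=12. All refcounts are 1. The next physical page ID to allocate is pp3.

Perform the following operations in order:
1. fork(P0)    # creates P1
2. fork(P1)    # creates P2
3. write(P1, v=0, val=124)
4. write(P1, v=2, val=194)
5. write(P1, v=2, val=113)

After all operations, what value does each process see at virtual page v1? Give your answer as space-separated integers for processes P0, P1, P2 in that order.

Op 1: fork(P0) -> P1. 3 ppages; refcounts: pp0:2 pp1:2 pp2:2
Op 2: fork(P1) -> P2. 3 ppages; refcounts: pp0:3 pp1:3 pp2:3
Op 3: write(P1, v0, 124). refcount(pp0)=3>1 -> COPY to pp3. 4 ppages; refcounts: pp0:2 pp1:3 pp2:3 pp3:1
Op 4: write(P1, v2, 194). refcount(pp2)=3>1 -> COPY to pp4. 5 ppages; refcounts: pp0:2 pp1:3 pp2:2 pp3:1 pp4:1
Op 5: write(P1, v2, 113). refcount(pp4)=1 -> write in place. 5 ppages; refcounts: pp0:2 pp1:3 pp2:2 pp3:1 pp4:1
P0: v1 -> pp1 = 22
P1: v1 -> pp1 = 22
P2: v1 -> pp1 = 22

Answer: 22 22 22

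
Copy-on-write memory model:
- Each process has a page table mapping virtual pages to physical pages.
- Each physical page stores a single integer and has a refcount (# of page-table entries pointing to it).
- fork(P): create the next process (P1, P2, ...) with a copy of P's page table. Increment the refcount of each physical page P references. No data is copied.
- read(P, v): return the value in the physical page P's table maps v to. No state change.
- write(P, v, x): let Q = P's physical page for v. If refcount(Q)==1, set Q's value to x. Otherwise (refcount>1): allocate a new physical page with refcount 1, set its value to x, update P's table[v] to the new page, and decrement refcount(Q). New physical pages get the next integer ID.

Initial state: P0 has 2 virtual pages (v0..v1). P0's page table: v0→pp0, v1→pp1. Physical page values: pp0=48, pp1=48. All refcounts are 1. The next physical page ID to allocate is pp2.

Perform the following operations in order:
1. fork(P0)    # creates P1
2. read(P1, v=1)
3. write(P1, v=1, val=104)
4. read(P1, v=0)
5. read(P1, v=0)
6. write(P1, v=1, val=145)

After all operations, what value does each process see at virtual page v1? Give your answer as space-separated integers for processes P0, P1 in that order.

Answer: 48 145

Derivation:
Op 1: fork(P0) -> P1. 2 ppages; refcounts: pp0:2 pp1:2
Op 2: read(P1, v1) -> 48. No state change.
Op 3: write(P1, v1, 104). refcount(pp1)=2>1 -> COPY to pp2. 3 ppages; refcounts: pp0:2 pp1:1 pp2:1
Op 4: read(P1, v0) -> 48. No state change.
Op 5: read(P1, v0) -> 48. No state change.
Op 6: write(P1, v1, 145). refcount(pp2)=1 -> write in place. 3 ppages; refcounts: pp0:2 pp1:1 pp2:1
P0: v1 -> pp1 = 48
P1: v1 -> pp2 = 145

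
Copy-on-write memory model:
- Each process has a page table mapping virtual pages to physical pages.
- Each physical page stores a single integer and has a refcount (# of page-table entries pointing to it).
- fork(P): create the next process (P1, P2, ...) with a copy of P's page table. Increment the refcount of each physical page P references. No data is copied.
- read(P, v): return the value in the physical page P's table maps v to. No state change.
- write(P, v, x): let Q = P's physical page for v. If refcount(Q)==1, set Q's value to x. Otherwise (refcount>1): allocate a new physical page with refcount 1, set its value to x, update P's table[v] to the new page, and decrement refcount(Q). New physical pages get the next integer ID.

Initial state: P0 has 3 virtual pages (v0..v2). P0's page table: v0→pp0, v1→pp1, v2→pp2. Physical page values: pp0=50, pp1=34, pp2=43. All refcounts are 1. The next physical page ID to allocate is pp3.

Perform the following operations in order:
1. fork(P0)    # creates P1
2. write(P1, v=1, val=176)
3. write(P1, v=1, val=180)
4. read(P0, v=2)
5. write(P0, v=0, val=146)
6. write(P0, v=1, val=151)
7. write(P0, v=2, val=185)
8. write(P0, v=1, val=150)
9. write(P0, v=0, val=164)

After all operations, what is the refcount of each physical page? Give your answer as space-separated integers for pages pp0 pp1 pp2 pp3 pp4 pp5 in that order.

Answer: 1 1 1 1 1 1

Derivation:
Op 1: fork(P0) -> P1. 3 ppages; refcounts: pp0:2 pp1:2 pp2:2
Op 2: write(P1, v1, 176). refcount(pp1)=2>1 -> COPY to pp3. 4 ppages; refcounts: pp0:2 pp1:1 pp2:2 pp3:1
Op 3: write(P1, v1, 180). refcount(pp3)=1 -> write in place. 4 ppages; refcounts: pp0:2 pp1:1 pp2:2 pp3:1
Op 4: read(P0, v2) -> 43. No state change.
Op 5: write(P0, v0, 146). refcount(pp0)=2>1 -> COPY to pp4. 5 ppages; refcounts: pp0:1 pp1:1 pp2:2 pp3:1 pp4:1
Op 6: write(P0, v1, 151). refcount(pp1)=1 -> write in place. 5 ppages; refcounts: pp0:1 pp1:1 pp2:2 pp3:1 pp4:1
Op 7: write(P0, v2, 185). refcount(pp2)=2>1 -> COPY to pp5. 6 ppages; refcounts: pp0:1 pp1:1 pp2:1 pp3:1 pp4:1 pp5:1
Op 8: write(P0, v1, 150). refcount(pp1)=1 -> write in place. 6 ppages; refcounts: pp0:1 pp1:1 pp2:1 pp3:1 pp4:1 pp5:1
Op 9: write(P0, v0, 164). refcount(pp4)=1 -> write in place. 6 ppages; refcounts: pp0:1 pp1:1 pp2:1 pp3:1 pp4:1 pp5:1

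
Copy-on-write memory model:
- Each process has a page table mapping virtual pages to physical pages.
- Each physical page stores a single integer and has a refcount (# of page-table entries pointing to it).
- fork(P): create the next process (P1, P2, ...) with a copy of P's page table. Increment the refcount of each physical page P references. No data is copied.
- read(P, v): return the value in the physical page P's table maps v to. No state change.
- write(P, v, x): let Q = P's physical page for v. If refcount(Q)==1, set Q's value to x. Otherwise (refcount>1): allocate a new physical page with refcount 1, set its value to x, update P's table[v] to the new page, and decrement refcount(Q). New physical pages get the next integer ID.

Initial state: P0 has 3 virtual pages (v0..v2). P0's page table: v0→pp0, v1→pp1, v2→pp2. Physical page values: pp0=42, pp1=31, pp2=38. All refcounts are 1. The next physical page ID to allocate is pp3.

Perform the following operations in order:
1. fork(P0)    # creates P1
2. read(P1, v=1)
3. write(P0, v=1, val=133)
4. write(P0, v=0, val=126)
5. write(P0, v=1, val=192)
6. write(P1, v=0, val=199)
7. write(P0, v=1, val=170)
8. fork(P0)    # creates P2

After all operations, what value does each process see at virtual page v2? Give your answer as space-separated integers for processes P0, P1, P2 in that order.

Op 1: fork(P0) -> P1. 3 ppages; refcounts: pp0:2 pp1:2 pp2:2
Op 2: read(P1, v1) -> 31. No state change.
Op 3: write(P0, v1, 133). refcount(pp1)=2>1 -> COPY to pp3. 4 ppages; refcounts: pp0:2 pp1:1 pp2:2 pp3:1
Op 4: write(P0, v0, 126). refcount(pp0)=2>1 -> COPY to pp4. 5 ppages; refcounts: pp0:1 pp1:1 pp2:2 pp3:1 pp4:1
Op 5: write(P0, v1, 192). refcount(pp3)=1 -> write in place. 5 ppages; refcounts: pp0:1 pp1:1 pp2:2 pp3:1 pp4:1
Op 6: write(P1, v0, 199). refcount(pp0)=1 -> write in place. 5 ppages; refcounts: pp0:1 pp1:1 pp2:2 pp3:1 pp4:1
Op 7: write(P0, v1, 170). refcount(pp3)=1 -> write in place. 5 ppages; refcounts: pp0:1 pp1:1 pp2:2 pp3:1 pp4:1
Op 8: fork(P0) -> P2. 5 ppages; refcounts: pp0:1 pp1:1 pp2:3 pp3:2 pp4:2
P0: v2 -> pp2 = 38
P1: v2 -> pp2 = 38
P2: v2 -> pp2 = 38

Answer: 38 38 38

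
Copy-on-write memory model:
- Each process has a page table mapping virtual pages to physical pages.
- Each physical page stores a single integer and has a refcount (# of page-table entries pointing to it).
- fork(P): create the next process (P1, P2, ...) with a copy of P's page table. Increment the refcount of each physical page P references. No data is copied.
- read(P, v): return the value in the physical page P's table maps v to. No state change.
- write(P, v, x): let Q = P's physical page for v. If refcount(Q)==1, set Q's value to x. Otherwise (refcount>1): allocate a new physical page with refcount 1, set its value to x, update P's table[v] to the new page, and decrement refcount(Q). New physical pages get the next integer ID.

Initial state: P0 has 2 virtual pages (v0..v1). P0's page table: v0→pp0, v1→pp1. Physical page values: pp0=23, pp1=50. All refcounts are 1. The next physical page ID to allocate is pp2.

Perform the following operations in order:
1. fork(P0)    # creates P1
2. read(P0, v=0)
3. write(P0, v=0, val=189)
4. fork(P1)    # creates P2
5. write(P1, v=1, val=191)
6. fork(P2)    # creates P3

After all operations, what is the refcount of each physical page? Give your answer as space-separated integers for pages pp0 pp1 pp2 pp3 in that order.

Op 1: fork(P0) -> P1. 2 ppages; refcounts: pp0:2 pp1:2
Op 2: read(P0, v0) -> 23. No state change.
Op 3: write(P0, v0, 189). refcount(pp0)=2>1 -> COPY to pp2. 3 ppages; refcounts: pp0:1 pp1:2 pp2:1
Op 4: fork(P1) -> P2. 3 ppages; refcounts: pp0:2 pp1:3 pp2:1
Op 5: write(P1, v1, 191). refcount(pp1)=3>1 -> COPY to pp3. 4 ppages; refcounts: pp0:2 pp1:2 pp2:1 pp3:1
Op 6: fork(P2) -> P3. 4 ppages; refcounts: pp0:3 pp1:3 pp2:1 pp3:1

Answer: 3 3 1 1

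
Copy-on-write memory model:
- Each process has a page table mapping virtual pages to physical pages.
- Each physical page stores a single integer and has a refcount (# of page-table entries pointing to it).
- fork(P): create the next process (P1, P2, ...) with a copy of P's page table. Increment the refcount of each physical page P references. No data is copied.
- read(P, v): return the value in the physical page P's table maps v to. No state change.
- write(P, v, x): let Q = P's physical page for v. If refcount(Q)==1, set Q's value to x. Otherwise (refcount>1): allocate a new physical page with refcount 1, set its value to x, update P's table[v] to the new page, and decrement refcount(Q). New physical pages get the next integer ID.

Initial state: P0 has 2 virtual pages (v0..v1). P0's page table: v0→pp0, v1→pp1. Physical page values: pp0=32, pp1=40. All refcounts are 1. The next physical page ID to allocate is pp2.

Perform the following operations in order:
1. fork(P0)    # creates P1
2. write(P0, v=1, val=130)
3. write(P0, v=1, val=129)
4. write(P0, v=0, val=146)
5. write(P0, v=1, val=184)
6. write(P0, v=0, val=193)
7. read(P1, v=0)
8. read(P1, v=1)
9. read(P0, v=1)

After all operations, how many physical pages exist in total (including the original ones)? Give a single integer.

Op 1: fork(P0) -> P1. 2 ppages; refcounts: pp0:2 pp1:2
Op 2: write(P0, v1, 130). refcount(pp1)=2>1 -> COPY to pp2. 3 ppages; refcounts: pp0:2 pp1:1 pp2:1
Op 3: write(P0, v1, 129). refcount(pp2)=1 -> write in place. 3 ppages; refcounts: pp0:2 pp1:1 pp2:1
Op 4: write(P0, v0, 146). refcount(pp0)=2>1 -> COPY to pp3. 4 ppages; refcounts: pp0:1 pp1:1 pp2:1 pp3:1
Op 5: write(P0, v1, 184). refcount(pp2)=1 -> write in place. 4 ppages; refcounts: pp0:1 pp1:1 pp2:1 pp3:1
Op 6: write(P0, v0, 193). refcount(pp3)=1 -> write in place. 4 ppages; refcounts: pp0:1 pp1:1 pp2:1 pp3:1
Op 7: read(P1, v0) -> 32. No state change.
Op 8: read(P1, v1) -> 40. No state change.
Op 9: read(P0, v1) -> 184. No state change.

Answer: 4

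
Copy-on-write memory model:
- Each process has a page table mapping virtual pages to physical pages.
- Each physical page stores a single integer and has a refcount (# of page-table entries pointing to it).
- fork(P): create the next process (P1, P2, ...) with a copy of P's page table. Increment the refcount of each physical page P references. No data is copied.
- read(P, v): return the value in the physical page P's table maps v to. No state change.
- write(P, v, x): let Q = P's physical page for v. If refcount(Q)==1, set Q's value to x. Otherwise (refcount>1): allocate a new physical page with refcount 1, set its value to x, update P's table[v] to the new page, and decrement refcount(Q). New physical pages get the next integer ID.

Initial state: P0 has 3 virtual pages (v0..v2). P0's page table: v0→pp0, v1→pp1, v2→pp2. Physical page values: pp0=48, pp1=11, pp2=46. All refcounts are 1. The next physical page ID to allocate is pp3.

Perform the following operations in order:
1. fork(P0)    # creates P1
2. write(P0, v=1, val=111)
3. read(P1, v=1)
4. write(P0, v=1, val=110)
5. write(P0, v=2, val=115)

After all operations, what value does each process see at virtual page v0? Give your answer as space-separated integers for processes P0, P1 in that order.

Op 1: fork(P0) -> P1. 3 ppages; refcounts: pp0:2 pp1:2 pp2:2
Op 2: write(P0, v1, 111). refcount(pp1)=2>1 -> COPY to pp3. 4 ppages; refcounts: pp0:2 pp1:1 pp2:2 pp3:1
Op 3: read(P1, v1) -> 11. No state change.
Op 4: write(P0, v1, 110). refcount(pp3)=1 -> write in place. 4 ppages; refcounts: pp0:2 pp1:1 pp2:2 pp3:1
Op 5: write(P0, v2, 115). refcount(pp2)=2>1 -> COPY to pp4. 5 ppages; refcounts: pp0:2 pp1:1 pp2:1 pp3:1 pp4:1
P0: v0 -> pp0 = 48
P1: v0 -> pp0 = 48

Answer: 48 48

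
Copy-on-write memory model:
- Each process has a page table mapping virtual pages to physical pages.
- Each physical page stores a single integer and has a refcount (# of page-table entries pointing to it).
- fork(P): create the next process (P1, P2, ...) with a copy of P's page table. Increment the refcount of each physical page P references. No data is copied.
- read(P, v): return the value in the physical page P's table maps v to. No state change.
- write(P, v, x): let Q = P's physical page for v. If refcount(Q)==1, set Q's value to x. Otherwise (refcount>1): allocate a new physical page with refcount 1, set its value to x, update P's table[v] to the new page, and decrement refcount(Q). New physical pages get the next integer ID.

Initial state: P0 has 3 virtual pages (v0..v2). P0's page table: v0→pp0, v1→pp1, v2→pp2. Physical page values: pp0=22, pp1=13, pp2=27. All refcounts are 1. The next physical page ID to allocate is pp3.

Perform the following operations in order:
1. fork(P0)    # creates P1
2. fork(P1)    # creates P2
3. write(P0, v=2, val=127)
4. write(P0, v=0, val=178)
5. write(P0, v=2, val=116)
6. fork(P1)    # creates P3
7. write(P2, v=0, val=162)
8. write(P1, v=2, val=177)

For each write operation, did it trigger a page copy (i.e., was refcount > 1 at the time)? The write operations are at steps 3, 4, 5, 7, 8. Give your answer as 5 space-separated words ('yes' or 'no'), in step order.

Op 1: fork(P0) -> P1. 3 ppages; refcounts: pp0:2 pp1:2 pp2:2
Op 2: fork(P1) -> P2. 3 ppages; refcounts: pp0:3 pp1:3 pp2:3
Op 3: write(P0, v2, 127). refcount(pp2)=3>1 -> COPY to pp3. 4 ppages; refcounts: pp0:3 pp1:3 pp2:2 pp3:1
Op 4: write(P0, v0, 178). refcount(pp0)=3>1 -> COPY to pp4. 5 ppages; refcounts: pp0:2 pp1:3 pp2:2 pp3:1 pp4:1
Op 5: write(P0, v2, 116). refcount(pp3)=1 -> write in place. 5 ppages; refcounts: pp0:2 pp1:3 pp2:2 pp3:1 pp4:1
Op 6: fork(P1) -> P3. 5 ppages; refcounts: pp0:3 pp1:4 pp2:3 pp3:1 pp4:1
Op 7: write(P2, v0, 162). refcount(pp0)=3>1 -> COPY to pp5. 6 ppages; refcounts: pp0:2 pp1:4 pp2:3 pp3:1 pp4:1 pp5:1
Op 8: write(P1, v2, 177). refcount(pp2)=3>1 -> COPY to pp6. 7 ppages; refcounts: pp0:2 pp1:4 pp2:2 pp3:1 pp4:1 pp5:1 pp6:1

yes yes no yes yes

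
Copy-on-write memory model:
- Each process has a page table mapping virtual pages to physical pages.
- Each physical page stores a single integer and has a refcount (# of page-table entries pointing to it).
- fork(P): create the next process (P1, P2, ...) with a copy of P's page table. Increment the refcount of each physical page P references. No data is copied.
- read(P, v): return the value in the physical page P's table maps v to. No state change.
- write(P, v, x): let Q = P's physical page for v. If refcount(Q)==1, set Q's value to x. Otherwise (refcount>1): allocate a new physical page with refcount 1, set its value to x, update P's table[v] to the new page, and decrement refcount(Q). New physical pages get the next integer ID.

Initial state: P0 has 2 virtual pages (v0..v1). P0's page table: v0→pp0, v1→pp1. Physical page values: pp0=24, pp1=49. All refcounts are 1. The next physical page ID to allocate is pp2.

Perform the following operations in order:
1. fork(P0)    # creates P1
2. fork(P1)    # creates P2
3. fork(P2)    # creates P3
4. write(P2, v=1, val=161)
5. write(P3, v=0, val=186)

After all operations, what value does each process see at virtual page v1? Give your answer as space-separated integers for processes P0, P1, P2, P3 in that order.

Answer: 49 49 161 49

Derivation:
Op 1: fork(P0) -> P1. 2 ppages; refcounts: pp0:2 pp1:2
Op 2: fork(P1) -> P2. 2 ppages; refcounts: pp0:3 pp1:3
Op 3: fork(P2) -> P3. 2 ppages; refcounts: pp0:4 pp1:4
Op 4: write(P2, v1, 161). refcount(pp1)=4>1 -> COPY to pp2. 3 ppages; refcounts: pp0:4 pp1:3 pp2:1
Op 5: write(P3, v0, 186). refcount(pp0)=4>1 -> COPY to pp3. 4 ppages; refcounts: pp0:3 pp1:3 pp2:1 pp3:1
P0: v1 -> pp1 = 49
P1: v1 -> pp1 = 49
P2: v1 -> pp2 = 161
P3: v1 -> pp1 = 49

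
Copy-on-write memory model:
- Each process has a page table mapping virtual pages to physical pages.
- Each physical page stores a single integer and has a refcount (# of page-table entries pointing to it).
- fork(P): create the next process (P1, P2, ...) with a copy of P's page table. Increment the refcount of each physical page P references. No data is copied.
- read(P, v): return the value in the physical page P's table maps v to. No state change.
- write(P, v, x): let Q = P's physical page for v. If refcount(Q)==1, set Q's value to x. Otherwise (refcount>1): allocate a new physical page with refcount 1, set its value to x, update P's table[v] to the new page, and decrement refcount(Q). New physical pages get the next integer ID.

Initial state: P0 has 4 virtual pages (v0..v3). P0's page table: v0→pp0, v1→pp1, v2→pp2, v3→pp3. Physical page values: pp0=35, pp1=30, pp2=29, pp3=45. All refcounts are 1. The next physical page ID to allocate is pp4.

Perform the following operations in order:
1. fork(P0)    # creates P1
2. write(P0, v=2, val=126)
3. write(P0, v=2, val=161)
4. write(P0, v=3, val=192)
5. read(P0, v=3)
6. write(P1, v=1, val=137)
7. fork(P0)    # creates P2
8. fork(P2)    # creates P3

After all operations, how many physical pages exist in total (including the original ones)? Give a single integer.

Answer: 7

Derivation:
Op 1: fork(P0) -> P1. 4 ppages; refcounts: pp0:2 pp1:2 pp2:2 pp3:2
Op 2: write(P0, v2, 126). refcount(pp2)=2>1 -> COPY to pp4. 5 ppages; refcounts: pp0:2 pp1:2 pp2:1 pp3:2 pp4:1
Op 3: write(P0, v2, 161). refcount(pp4)=1 -> write in place. 5 ppages; refcounts: pp0:2 pp1:2 pp2:1 pp3:2 pp4:1
Op 4: write(P0, v3, 192). refcount(pp3)=2>1 -> COPY to pp5. 6 ppages; refcounts: pp0:2 pp1:2 pp2:1 pp3:1 pp4:1 pp5:1
Op 5: read(P0, v3) -> 192. No state change.
Op 6: write(P1, v1, 137). refcount(pp1)=2>1 -> COPY to pp6. 7 ppages; refcounts: pp0:2 pp1:1 pp2:1 pp3:1 pp4:1 pp5:1 pp6:1
Op 7: fork(P0) -> P2. 7 ppages; refcounts: pp0:3 pp1:2 pp2:1 pp3:1 pp4:2 pp5:2 pp6:1
Op 8: fork(P2) -> P3. 7 ppages; refcounts: pp0:4 pp1:3 pp2:1 pp3:1 pp4:3 pp5:3 pp6:1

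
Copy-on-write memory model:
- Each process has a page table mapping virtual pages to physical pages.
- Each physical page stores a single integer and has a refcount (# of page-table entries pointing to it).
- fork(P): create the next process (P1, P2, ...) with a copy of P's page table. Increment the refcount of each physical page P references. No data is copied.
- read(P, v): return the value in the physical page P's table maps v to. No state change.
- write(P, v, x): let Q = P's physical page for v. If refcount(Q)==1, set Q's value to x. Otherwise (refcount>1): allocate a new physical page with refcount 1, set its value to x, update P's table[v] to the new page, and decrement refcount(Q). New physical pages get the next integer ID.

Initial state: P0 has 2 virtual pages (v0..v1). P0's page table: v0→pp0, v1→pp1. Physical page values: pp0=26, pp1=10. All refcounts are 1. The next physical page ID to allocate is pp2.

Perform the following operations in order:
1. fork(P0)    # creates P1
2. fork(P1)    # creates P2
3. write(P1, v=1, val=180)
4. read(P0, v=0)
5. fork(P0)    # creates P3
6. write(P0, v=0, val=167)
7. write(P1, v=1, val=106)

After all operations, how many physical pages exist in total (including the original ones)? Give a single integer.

Op 1: fork(P0) -> P1. 2 ppages; refcounts: pp0:2 pp1:2
Op 2: fork(P1) -> P2. 2 ppages; refcounts: pp0:3 pp1:3
Op 3: write(P1, v1, 180). refcount(pp1)=3>1 -> COPY to pp2. 3 ppages; refcounts: pp0:3 pp1:2 pp2:1
Op 4: read(P0, v0) -> 26. No state change.
Op 5: fork(P0) -> P3. 3 ppages; refcounts: pp0:4 pp1:3 pp2:1
Op 6: write(P0, v0, 167). refcount(pp0)=4>1 -> COPY to pp3. 4 ppages; refcounts: pp0:3 pp1:3 pp2:1 pp3:1
Op 7: write(P1, v1, 106). refcount(pp2)=1 -> write in place. 4 ppages; refcounts: pp0:3 pp1:3 pp2:1 pp3:1

Answer: 4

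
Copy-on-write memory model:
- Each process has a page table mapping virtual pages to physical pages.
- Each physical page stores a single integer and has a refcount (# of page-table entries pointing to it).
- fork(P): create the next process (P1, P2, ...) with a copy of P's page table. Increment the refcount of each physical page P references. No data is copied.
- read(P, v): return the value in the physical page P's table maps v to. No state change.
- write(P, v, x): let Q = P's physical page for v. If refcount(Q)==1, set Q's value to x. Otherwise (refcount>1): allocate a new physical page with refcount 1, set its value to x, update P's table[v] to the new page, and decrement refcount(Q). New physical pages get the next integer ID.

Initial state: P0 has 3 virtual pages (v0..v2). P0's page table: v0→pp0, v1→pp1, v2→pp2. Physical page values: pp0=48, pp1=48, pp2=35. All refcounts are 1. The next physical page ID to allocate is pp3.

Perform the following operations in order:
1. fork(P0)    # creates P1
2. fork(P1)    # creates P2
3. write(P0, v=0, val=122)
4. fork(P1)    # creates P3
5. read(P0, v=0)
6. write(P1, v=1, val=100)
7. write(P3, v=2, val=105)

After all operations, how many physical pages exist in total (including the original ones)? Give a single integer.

Op 1: fork(P0) -> P1. 3 ppages; refcounts: pp0:2 pp1:2 pp2:2
Op 2: fork(P1) -> P2. 3 ppages; refcounts: pp0:3 pp1:3 pp2:3
Op 3: write(P0, v0, 122). refcount(pp0)=3>1 -> COPY to pp3. 4 ppages; refcounts: pp0:2 pp1:3 pp2:3 pp3:1
Op 4: fork(P1) -> P3. 4 ppages; refcounts: pp0:3 pp1:4 pp2:4 pp3:1
Op 5: read(P0, v0) -> 122. No state change.
Op 6: write(P1, v1, 100). refcount(pp1)=4>1 -> COPY to pp4. 5 ppages; refcounts: pp0:3 pp1:3 pp2:4 pp3:1 pp4:1
Op 7: write(P3, v2, 105). refcount(pp2)=4>1 -> COPY to pp5. 6 ppages; refcounts: pp0:3 pp1:3 pp2:3 pp3:1 pp4:1 pp5:1

Answer: 6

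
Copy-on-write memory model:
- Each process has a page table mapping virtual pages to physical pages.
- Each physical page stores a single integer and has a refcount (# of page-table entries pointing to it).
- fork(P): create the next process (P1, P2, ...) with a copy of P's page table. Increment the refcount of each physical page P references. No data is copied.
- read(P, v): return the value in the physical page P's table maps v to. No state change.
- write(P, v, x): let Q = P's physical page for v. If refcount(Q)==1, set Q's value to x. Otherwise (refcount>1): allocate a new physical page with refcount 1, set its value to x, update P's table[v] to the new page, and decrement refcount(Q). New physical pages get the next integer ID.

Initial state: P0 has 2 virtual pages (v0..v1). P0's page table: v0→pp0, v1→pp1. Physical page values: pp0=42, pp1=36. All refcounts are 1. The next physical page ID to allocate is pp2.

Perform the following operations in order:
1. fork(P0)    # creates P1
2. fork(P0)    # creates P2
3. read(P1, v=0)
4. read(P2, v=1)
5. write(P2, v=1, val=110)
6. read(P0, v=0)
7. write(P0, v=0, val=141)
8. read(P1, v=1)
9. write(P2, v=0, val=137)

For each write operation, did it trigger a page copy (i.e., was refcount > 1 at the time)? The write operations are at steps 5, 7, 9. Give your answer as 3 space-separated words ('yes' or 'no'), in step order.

Op 1: fork(P0) -> P1. 2 ppages; refcounts: pp0:2 pp1:2
Op 2: fork(P0) -> P2. 2 ppages; refcounts: pp0:3 pp1:3
Op 3: read(P1, v0) -> 42. No state change.
Op 4: read(P2, v1) -> 36. No state change.
Op 5: write(P2, v1, 110). refcount(pp1)=3>1 -> COPY to pp2. 3 ppages; refcounts: pp0:3 pp1:2 pp2:1
Op 6: read(P0, v0) -> 42. No state change.
Op 7: write(P0, v0, 141). refcount(pp0)=3>1 -> COPY to pp3. 4 ppages; refcounts: pp0:2 pp1:2 pp2:1 pp3:1
Op 8: read(P1, v1) -> 36. No state change.
Op 9: write(P2, v0, 137). refcount(pp0)=2>1 -> COPY to pp4. 5 ppages; refcounts: pp0:1 pp1:2 pp2:1 pp3:1 pp4:1

yes yes yes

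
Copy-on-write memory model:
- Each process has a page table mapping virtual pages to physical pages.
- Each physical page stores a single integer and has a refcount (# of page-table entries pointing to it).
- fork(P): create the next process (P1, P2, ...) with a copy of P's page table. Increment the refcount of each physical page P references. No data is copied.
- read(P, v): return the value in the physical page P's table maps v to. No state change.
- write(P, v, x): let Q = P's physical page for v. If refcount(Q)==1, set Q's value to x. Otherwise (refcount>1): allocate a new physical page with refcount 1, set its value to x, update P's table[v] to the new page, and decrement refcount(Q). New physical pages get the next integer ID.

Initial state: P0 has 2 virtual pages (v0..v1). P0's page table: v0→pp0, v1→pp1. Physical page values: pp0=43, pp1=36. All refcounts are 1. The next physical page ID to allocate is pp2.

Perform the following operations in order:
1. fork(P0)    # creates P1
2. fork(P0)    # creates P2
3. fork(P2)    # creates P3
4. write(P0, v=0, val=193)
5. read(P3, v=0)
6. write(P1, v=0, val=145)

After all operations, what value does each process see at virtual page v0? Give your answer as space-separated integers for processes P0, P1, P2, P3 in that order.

Op 1: fork(P0) -> P1. 2 ppages; refcounts: pp0:2 pp1:2
Op 2: fork(P0) -> P2. 2 ppages; refcounts: pp0:3 pp1:3
Op 3: fork(P2) -> P3. 2 ppages; refcounts: pp0:4 pp1:4
Op 4: write(P0, v0, 193). refcount(pp0)=4>1 -> COPY to pp2. 3 ppages; refcounts: pp0:3 pp1:4 pp2:1
Op 5: read(P3, v0) -> 43. No state change.
Op 6: write(P1, v0, 145). refcount(pp0)=3>1 -> COPY to pp3. 4 ppages; refcounts: pp0:2 pp1:4 pp2:1 pp3:1
P0: v0 -> pp2 = 193
P1: v0 -> pp3 = 145
P2: v0 -> pp0 = 43
P3: v0 -> pp0 = 43

Answer: 193 145 43 43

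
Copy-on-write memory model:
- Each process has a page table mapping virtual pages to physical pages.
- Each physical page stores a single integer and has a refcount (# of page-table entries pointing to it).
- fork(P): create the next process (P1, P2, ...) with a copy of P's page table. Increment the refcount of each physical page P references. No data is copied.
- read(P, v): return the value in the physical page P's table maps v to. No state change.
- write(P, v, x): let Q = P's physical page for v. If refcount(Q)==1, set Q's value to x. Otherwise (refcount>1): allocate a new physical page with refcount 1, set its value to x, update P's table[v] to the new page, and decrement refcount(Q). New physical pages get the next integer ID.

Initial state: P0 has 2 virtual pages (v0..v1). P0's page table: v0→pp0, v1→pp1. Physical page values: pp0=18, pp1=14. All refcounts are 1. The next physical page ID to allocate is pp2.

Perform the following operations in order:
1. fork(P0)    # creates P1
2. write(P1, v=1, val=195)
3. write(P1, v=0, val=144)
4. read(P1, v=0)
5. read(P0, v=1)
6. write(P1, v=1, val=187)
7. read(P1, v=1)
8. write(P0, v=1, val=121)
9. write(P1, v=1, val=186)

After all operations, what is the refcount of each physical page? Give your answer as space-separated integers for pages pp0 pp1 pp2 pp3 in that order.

Answer: 1 1 1 1

Derivation:
Op 1: fork(P0) -> P1. 2 ppages; refcounts: pp0:2 pp1:2
Op 2: write(P1, v1, 195). refcount(pp1)=2>1 -> COPY to pp2. 3 ppages; refcounts: pp0:2 pp1:1 pp2:1
Op 3: write(P1, v0, 144). refcount(pp0)=2>1 -> COPY to pp3. 4 ppages; refcounts: pp0:1 pp1:1 pp2:1 pp3:1
Op 4: read(P1, v0) -> 144. No state change.
Op 5: read(P0, v1) -> 14. No state change.
Op 6: write(P1, v1, 187). refcount(pp2)=1 -> write in place. 4 ppages; refcounts: pp0:1 pp1:1 pp2:1 pp3:1
Op 7: read(P1, v1) -> 187. No state change.
Op 8: write(P0, v1, 121). refcount(pp1)=1 -> write in place. 4 ppages; refcounts: pp0:1 pp1:1 pp2:1 pp3:1
Op 9: write(P1, v1, 186). refcount(pp2)=1 -> write in place. 4 ppages; refcounts: pp0:1 pp1:1 pp2:1 pp3:1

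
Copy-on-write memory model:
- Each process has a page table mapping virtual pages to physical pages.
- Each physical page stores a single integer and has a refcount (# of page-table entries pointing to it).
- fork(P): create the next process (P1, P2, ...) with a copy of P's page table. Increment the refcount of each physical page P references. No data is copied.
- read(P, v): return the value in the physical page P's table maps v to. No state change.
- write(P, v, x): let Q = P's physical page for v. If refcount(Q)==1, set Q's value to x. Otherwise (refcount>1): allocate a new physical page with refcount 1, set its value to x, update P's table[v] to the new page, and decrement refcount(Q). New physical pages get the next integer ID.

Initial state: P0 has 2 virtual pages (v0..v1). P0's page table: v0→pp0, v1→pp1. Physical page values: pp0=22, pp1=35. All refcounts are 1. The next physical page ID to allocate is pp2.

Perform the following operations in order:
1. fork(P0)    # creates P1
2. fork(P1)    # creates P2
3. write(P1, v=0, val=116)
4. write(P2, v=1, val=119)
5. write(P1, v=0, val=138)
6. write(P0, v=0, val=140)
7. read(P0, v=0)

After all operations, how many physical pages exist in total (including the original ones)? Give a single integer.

Op 1: fork(P0) -> P1. 2 ppages; refcounts: pp0:2 pp1:2
Op 2: fork(P1) -> P2. 2 ppages; refcounts: pp0:3 pp1:3
Op 3: write(P1, v0, 116). refcount(pp0)=3>1 -> COPY to pp2. 3 ppages; refcounts: pp0:2 pp1:3 pp2:1
Op 4: write(P2, v1, 119). refcount(pp1)=3>1 -> COPY to pp3. 4 ppages; refcounts: pp0:2 pp1:2 pp2:1 pp3:1
Op 5: write(P1, v0, 138). refcount(pp2)=1 -> write in place. 4 ppages; refcounts: pp0:2 pp1:2 pp2:1 pp3:1
Op 6: write(P0, v0, 140). refcount(pp0)=2>1 -> COPY to pp4. 5 ppages; refcounts: pp0:1 pp1:2 pp2:1 pp3:1 pp4:1
Op 7: read(P0, v0) -> 140. No state change.

Answer: 5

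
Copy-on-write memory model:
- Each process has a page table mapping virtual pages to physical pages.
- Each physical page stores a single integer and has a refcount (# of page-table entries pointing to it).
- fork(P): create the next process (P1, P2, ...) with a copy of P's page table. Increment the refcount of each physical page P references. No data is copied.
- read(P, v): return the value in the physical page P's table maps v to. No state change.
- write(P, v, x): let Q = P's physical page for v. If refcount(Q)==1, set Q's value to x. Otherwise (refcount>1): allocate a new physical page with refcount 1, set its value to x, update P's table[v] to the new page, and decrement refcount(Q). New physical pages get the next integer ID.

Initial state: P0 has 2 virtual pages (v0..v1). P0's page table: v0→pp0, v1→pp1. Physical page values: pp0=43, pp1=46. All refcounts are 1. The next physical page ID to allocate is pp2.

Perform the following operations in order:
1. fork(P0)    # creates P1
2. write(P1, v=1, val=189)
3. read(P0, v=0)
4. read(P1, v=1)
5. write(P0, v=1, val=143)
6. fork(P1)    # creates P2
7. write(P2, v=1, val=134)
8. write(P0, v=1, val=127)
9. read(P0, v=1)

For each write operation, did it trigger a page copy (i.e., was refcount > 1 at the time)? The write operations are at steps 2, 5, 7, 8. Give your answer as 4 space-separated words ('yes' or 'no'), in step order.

Op 1: fork(P0) -> P1. 2 ppages; refcounts: pp0:2 pp1:2
Op 2: write(P1, v1, 189). refcount(pp1)=2>1 -> COPY to pp2. 3 ppages; refcounts: pp0:2 pp1:1 pp2:1
Op 3: read(P0, v0) -> 43. No state change.
Op 4: read(P1, v1) -> 189. No state change.
Op 5: write(P0, v1, 143). refcount(pp1)=1 -> write in place. 3 ppages; refcounts: pp0:2 pp1:1 pp2:1
Op 6: fork(P1) -> P2. 3 ppages; refcounts: pp0:3 pp1:1 pp2:2
Op 7: write(P2, v1, 134). refcount(pp2)=2>1 -> COPY to pp3. 4 ppages; refcounts: pp0:3 pp1:1 pp2:1 pp3:1
Op 8: write(P0, v1, 127). refcount(pp1)=1 -> write in place. 4 ppages; refcounts: pp0:3 pp1:1 pp2:1 pp3:1
Op 9: read(P0, v1) -> 127. No state change.

yes no yes no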